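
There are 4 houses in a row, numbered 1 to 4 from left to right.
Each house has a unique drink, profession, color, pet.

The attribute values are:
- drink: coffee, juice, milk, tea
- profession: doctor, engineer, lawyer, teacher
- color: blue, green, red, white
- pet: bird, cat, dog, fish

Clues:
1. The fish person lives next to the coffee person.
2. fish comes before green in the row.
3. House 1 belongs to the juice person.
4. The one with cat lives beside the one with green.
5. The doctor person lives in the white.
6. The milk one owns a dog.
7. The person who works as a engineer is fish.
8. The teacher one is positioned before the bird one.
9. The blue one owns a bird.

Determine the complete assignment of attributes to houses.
Solution:

House | Drink | Profession | Color | Pet
----------------------------------------
  1   | juice | engineer | red | fish
  2   | coffee | doctor | white | cat
  3   | milk | teacher | green | dog
  4   | tea | lawyer | blue | bird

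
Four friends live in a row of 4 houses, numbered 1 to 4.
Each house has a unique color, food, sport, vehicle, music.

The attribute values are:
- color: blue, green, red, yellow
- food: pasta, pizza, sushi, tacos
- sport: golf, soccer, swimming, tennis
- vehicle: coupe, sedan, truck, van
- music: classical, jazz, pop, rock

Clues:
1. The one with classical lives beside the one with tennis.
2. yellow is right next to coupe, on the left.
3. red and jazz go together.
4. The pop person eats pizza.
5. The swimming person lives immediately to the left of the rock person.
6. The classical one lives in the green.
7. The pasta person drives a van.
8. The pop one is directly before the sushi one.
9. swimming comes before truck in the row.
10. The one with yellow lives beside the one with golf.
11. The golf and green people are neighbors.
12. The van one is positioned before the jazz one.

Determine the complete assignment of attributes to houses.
Solution:

House | Color | Food | Sport | Vehicle | Music
----------------------------------------------
  1   | yellow | pizza | swimming | sedan | pop
  2   | blue | sushi | golf | coupe | rock
  3   | green | pasta | soccer | van | classical
  4   | red | tacos | tennis | truck | jazz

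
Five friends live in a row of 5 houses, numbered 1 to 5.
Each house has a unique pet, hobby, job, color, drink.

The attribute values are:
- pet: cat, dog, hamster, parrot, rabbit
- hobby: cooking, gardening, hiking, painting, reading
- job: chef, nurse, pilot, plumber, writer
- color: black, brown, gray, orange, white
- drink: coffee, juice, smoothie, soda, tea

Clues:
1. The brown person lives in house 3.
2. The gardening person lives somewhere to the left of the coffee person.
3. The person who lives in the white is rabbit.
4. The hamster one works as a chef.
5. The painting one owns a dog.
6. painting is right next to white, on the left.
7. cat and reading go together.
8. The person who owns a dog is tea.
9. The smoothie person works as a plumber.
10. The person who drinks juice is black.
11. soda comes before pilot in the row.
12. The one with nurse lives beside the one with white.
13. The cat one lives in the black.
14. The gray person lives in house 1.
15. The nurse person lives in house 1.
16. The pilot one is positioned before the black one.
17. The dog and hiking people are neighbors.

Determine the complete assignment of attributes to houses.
Solution:

House | Pet | Hobby | Job | Color | Drink
-----------------------------------------
  1   | dog | painting | nurse | gray | tea
  2   | rabbit | hiking | plumber | white | smoothie
  3   | hamster | gardening | chef | brown | soda
  4   | parrot | cooking | pilot | orange | coffee
  5   | cat | reading | writer | black | juice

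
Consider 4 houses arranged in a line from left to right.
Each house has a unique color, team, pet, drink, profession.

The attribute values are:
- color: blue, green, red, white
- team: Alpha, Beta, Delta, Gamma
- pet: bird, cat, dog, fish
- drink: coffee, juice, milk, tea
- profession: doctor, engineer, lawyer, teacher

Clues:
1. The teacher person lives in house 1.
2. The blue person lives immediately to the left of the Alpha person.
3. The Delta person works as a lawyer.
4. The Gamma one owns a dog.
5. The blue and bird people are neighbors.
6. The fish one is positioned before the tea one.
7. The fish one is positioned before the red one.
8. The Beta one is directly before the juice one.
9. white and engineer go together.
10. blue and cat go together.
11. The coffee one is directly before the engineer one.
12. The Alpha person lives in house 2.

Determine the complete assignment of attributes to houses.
Solution:

House | Color | Team | Pet | Drink | Profession
-----------------------------------------------
  1   | blue | Beta | cat | coffee | teacher
  2   | white | Alpha | bird | juice | engineer
  3   | green | Delta | fish | milk | lawyer
  4   | red | Gamma | dog | tea | doctor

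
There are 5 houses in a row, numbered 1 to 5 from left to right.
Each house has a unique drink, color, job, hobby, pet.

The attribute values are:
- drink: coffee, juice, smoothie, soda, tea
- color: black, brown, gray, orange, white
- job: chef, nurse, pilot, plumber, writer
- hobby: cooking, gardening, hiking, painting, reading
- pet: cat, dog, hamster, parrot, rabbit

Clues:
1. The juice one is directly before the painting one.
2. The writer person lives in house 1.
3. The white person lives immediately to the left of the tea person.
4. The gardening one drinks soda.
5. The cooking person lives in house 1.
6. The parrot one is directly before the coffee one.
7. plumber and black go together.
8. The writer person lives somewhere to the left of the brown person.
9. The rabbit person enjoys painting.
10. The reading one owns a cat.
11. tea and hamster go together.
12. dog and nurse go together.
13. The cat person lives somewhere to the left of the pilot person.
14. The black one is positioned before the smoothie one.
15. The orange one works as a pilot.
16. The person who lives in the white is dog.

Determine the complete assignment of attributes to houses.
Solution:

House | Drink | Color | Job | Hobby | Pet
-----------------------------------------
  1   | juice | gray | writer | cooking | parrot
  2   | coffee | black | plumber | painting | rabbit
  3   | smoothie | brown | chef | reading | cat
  4   | soda | white | nurse | gardening | dog
  5   | tea | orange | pilot | hiking | hamster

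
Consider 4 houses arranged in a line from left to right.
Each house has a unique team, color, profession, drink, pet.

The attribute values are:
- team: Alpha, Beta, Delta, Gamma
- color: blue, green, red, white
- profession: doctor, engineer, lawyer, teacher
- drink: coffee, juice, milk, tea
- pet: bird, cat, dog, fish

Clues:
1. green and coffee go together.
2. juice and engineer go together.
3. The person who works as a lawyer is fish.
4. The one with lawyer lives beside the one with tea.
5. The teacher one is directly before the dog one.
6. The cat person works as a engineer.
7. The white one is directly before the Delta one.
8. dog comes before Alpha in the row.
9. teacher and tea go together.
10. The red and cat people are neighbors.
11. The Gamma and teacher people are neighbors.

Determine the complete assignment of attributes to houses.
Solution:

House | Team | Color | Profession | Drink | Pet
-----------------------------------------------
  1   | Gamma | green | lawyer | coffee | fish
  2   | Beta | white | teacher | tea | bird
  3   | Delta | red | doctor | milk | dog
  4   | Alpha | blue | engineer | juice | cat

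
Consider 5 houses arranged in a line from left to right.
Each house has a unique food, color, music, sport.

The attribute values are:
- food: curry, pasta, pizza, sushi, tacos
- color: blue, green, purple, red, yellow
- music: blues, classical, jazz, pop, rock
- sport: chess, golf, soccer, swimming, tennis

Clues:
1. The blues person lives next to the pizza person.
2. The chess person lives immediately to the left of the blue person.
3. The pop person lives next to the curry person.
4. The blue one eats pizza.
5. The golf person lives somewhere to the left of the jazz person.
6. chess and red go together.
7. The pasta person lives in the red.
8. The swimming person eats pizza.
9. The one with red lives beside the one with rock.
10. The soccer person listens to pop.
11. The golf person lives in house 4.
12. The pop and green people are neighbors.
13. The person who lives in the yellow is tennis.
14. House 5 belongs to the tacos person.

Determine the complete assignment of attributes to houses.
Solution:

House | Food | Color | Music | Sport
------------------------------------
  1   | pasta | red | blues | chess
  2   | pizza | blue | rock | swimming
  3   | sushi | purple | pop | soccer
  4   | curry | green | classical | golf
  5   | tacos | yellow | jazz | tennis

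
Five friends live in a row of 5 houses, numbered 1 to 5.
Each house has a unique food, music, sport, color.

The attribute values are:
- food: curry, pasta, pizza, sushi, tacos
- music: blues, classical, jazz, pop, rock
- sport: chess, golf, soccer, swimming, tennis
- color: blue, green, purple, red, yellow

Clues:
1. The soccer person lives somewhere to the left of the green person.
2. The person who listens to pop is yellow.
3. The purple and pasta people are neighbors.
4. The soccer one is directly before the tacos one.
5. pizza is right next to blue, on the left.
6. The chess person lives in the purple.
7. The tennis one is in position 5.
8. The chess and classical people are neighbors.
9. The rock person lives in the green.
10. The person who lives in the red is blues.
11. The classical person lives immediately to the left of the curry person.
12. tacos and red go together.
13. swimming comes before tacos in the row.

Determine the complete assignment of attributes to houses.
Solution:

House | Food | Music | Sport | Color
------------------------------------
  1   | pizza | jazz | chess | purple
  2   | pasta | classical | swimming | blue
  3   | curry | pop | soccer | yellow
  4   | tacos | blues | golf | red
  5   | sushi | rock | tennis | green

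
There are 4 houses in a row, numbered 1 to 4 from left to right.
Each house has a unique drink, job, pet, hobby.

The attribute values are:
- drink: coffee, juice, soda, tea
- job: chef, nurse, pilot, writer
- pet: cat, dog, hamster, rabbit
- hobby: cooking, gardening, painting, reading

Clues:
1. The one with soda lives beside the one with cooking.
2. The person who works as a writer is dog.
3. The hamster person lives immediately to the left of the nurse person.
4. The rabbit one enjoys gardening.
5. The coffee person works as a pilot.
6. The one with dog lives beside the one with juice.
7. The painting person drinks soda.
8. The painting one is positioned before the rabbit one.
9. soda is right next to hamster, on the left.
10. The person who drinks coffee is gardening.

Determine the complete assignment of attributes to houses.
Solution:

House | Drink | Job | Pet | Hobby
---------------------------------
  1   | soda | writer | dog | painting
  2   | juice | chef | hamster | cooking
  3   | tea | nurse | cat | reading
  4   | coffee | pilot | rabbit | gardening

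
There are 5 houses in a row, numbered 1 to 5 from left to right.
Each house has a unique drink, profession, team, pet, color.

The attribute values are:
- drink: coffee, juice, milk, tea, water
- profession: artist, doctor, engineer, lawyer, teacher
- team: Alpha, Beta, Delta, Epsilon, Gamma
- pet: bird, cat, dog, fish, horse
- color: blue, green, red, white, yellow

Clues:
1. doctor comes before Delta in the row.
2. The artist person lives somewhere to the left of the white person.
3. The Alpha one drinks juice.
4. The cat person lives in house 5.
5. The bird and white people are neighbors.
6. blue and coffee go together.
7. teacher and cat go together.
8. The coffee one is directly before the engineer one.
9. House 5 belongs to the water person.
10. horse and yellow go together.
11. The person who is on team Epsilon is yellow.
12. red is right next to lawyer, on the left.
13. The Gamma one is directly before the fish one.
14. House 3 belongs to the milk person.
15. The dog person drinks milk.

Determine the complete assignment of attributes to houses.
Solution:

House | Drink | Profession | Team | Pet | Color
-----------------------------------------------
  1   | coffee | artist | Gamma | bird | blue
  2   | juice | engineer | Alpha | fish | white
  3   | milk | doctor | Beta | dog | red
  4   | tea | lawyer | Epsilon | horse | yellow
  5   | water | teacher | Delta | cat | green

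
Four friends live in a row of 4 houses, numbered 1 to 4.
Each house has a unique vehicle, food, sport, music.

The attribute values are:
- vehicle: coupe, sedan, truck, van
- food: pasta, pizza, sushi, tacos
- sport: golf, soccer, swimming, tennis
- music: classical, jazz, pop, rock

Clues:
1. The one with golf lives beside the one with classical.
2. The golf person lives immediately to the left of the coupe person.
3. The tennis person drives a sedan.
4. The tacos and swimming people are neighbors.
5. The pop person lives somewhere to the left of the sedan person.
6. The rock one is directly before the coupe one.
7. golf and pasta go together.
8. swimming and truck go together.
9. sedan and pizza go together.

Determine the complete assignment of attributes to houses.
Solution:

House | Vehicle | Food | Sport | Music
--------------------------------------
  1   | van | pasta | golf | rock
  2   | coupe | tacos | soccer | classical
  3   | truck | sushi | swimming | pop
  4   | sedan | pizza | tennis | jazz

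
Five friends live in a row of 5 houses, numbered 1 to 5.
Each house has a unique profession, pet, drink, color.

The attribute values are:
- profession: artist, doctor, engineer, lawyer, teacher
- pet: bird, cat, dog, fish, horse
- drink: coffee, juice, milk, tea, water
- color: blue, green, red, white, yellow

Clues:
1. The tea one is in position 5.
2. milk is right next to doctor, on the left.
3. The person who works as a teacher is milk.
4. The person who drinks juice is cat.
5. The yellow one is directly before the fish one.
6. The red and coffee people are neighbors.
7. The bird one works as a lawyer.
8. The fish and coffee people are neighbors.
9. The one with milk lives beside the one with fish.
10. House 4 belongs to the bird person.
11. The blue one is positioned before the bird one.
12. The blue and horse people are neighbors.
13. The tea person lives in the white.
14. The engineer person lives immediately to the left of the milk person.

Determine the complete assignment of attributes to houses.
Solution:

House | Profession | Pet | Drink | Color
----------------------------------------
  1   | engineer | cat | juice | blue
  2   | teacher | horse | milk | yellow
  3   | doctor | fish | water | red
  4   | lawyer | bird | coffee | green
  5   | artist | dog | tea | white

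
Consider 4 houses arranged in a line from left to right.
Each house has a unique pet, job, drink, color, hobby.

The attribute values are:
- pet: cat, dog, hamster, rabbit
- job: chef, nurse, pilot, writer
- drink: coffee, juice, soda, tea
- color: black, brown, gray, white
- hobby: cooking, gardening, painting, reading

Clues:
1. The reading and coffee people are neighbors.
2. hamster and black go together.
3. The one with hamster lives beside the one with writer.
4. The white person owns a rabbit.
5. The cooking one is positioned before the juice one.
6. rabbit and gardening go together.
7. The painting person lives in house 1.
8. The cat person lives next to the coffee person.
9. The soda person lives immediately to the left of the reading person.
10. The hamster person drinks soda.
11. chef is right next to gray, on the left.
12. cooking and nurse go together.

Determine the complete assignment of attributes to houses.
Solution:

House | Pet | Job | Drink | Color | Hobby
-----------------------------------------
  1   | hamster | chef | soda | black | painting
  2   | cat | writer | tea | gray | reading
  3   | dog | nurse | coffee | brown | cooking
  4   | rabbit | pilot | juice | white | gardening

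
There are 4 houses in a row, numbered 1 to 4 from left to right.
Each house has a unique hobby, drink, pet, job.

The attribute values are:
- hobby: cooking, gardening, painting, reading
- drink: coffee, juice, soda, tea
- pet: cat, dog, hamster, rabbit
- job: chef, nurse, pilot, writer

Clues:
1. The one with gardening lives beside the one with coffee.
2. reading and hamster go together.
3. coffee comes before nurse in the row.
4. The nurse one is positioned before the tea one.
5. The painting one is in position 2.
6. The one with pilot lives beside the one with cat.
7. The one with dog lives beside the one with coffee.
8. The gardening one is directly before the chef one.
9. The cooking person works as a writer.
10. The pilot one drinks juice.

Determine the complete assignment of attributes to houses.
Solution:

House | Hobby | Drink | Pet | Job
---------------------------------
  1   | gardening | juice | dog | pilot
  2   | painting | coffee | cat | chef
  3   | reading | soda | hamster | nurse
  4   | cooking | tea | rabbit | writer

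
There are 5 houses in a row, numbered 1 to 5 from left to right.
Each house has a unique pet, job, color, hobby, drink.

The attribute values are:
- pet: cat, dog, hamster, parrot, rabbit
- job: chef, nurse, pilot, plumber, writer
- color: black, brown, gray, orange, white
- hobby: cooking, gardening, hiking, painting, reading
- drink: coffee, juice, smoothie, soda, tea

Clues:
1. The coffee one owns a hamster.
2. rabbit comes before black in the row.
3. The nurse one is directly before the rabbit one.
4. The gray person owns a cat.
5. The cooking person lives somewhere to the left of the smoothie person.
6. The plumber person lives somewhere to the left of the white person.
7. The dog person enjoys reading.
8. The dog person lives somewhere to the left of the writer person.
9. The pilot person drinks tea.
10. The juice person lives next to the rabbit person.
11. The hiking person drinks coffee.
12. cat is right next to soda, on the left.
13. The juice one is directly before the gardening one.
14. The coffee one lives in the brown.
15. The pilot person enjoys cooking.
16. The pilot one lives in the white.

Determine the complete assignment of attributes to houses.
Solution:

House | Pet | Job | Color | Hobby | Drink
-----------------------------------------
  1   | cat | nurse | gray | painting | juice
  2   | rabbit | plumber | orange | gardening | soda
  3   | parrot | pilot | white | cooking | tea
  4   | dog | chef | black | reading | smoothie
  5   | hamster | writer | brown | hiking | coffee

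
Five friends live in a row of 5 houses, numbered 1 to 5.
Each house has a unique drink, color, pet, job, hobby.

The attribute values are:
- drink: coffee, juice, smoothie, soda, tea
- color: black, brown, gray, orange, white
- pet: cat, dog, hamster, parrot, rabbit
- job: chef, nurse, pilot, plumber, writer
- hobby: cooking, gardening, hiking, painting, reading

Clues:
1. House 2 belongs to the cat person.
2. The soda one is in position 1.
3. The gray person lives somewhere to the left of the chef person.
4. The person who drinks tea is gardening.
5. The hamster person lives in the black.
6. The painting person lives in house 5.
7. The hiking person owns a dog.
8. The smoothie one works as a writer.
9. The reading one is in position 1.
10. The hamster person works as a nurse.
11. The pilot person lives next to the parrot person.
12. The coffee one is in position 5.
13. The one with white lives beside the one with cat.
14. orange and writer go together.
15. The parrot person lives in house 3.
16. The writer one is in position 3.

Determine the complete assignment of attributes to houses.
Solution:

House | Drink | Color | Pet | Job | Hobby
-----------------------------------------
  1   | soda | white | rabbit | plumber | reading
  2   | tea | gray | cat | pilot | gardening
  3   | smoothie | orange | parrot | writer | cooking
  4   | juice | brown | dog | chef | hiking
  5   | coffee | black | hamster | nurse | painting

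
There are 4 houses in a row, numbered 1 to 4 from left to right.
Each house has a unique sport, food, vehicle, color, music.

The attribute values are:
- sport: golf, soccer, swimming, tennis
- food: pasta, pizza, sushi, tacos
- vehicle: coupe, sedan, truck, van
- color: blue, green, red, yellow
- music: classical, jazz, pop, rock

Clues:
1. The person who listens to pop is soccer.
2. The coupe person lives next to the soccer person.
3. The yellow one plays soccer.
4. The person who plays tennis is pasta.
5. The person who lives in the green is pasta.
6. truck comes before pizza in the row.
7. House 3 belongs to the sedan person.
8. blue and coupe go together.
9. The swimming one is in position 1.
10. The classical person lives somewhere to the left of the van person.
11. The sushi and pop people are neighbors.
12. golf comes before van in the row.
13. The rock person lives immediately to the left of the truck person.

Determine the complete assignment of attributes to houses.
Solution:

House | Sport | Food | Vehicle | Color | Music
----------------------------------------------
  1   | swimming | sushi | coupe | blue | rock
  2   | soccer | tacos | truck | yellow | pop
  3   | golf | pizza | sedan | red | classical
  4   | tennis | pasta | van | green | jazz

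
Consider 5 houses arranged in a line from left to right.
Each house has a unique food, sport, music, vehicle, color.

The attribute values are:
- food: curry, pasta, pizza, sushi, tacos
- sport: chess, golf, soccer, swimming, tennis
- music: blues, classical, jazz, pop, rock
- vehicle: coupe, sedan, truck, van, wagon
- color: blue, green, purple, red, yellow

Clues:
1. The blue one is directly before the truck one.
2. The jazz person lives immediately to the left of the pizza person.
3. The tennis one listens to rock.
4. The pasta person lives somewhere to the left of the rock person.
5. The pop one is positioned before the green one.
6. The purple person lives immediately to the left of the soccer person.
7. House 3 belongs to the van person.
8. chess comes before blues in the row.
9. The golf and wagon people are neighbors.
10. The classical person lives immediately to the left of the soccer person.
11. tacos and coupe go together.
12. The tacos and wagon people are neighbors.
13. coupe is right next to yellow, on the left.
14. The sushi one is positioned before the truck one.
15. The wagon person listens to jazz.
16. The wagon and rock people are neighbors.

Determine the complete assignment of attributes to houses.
Solution:

House | Food | Sport | Music | Vehicle | Color
----------------------------------------------
  1   | tacos | golf | classical | coupe | purple
  2   | pasta | soccer | jazz | wagon | yellow
  3   | pizza | tennis | rock | van | red
  4   | sushi | chess | pop | sedan | blue
  5   | curry | swimming | blues | truck | green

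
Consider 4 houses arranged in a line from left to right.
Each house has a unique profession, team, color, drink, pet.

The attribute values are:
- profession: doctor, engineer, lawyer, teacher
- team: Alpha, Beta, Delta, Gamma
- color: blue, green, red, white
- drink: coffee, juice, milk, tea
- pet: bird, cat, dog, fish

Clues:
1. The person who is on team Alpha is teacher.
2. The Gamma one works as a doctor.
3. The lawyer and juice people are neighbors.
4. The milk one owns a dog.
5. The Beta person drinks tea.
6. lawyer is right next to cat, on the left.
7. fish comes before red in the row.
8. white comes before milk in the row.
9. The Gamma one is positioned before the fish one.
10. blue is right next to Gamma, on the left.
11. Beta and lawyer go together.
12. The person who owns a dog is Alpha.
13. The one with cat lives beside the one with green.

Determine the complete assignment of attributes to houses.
Solution:

House | Profession | Team | Color | Drink | Pet
-----------------------------------------------
  1   | lawyer | Beta | blue | tea | bird
  2   | doctor | Gamma | white | juice | cat
  3   | engineer | Delta | green | coffee | fish
  4   | teacher | Alpha | red | milk | dog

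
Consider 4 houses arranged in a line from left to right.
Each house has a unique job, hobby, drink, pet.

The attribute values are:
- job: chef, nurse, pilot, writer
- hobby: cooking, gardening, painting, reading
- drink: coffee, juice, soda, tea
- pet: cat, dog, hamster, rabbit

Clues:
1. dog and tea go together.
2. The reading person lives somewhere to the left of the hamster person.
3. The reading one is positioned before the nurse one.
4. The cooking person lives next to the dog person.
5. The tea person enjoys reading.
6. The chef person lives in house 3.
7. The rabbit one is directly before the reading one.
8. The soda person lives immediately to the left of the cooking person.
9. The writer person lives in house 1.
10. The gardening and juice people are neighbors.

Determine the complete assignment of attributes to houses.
Solution:

House | Job | Hobby | Drink | Pet
---------------------------------
  1   | writer | gardening | soda | cat
  2   | pilot | cooking | juice | rabbit
  3   | chef | reading | tea | dog
  4   | nurse | painting | coffee | hamster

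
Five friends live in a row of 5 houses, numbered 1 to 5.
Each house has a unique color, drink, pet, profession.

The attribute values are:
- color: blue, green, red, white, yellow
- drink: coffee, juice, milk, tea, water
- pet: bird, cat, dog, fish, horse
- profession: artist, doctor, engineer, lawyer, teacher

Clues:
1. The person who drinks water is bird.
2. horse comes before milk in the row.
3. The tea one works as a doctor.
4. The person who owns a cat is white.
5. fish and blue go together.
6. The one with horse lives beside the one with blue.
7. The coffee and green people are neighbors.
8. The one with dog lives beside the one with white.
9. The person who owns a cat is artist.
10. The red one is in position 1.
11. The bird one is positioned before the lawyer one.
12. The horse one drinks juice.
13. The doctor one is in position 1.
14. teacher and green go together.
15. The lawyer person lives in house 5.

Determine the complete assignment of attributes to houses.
Solution:

House | Color | Drink | Pet | Profession
----------------------------------------
  1   | red | tea | dog | doctor
  2   | white | coffee | cat | artist
  3   | green | water | bird | teacher
  4   | yellow | juice | horse | engineer
  5   | blue | milk | fish | lawyer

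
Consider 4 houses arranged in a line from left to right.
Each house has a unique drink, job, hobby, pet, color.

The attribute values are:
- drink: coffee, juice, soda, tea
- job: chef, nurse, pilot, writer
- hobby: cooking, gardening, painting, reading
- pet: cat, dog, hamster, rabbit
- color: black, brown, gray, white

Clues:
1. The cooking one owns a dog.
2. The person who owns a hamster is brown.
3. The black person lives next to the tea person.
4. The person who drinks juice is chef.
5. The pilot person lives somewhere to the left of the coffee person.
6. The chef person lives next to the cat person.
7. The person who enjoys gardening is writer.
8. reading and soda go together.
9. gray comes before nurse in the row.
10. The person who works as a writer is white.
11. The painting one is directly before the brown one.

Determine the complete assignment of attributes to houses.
Solution:

House | Drink | Job | Hobby | Pet | Color
-----------------------------------------
  1   | juice | chef | cooking | dog | black
  2   | tea | pilot | painting | cat | gray
  3   | soda | nurse | reading | hamster | brown
  4   | coffee | writer | gardening | rabbit | white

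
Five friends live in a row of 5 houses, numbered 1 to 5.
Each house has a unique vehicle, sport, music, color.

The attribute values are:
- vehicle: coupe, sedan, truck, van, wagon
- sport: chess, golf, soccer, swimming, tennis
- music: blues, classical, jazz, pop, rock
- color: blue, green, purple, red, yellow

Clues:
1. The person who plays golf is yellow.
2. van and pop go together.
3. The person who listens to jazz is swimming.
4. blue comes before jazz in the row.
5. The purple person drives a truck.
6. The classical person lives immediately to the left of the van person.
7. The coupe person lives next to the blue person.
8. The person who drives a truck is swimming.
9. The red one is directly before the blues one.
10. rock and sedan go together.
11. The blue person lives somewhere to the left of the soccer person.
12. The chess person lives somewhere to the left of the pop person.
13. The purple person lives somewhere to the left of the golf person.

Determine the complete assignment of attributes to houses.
Solution:

House | Vehicle | Sport | Music | Color
---------------------------------------
  1   | coupe | chess | classical | green
  2   | van | tennis | pop | blue
  3   | truck | swimming | jazz | purple
  4   | sedan | soccer | rock | red
  5   | wagon | golf | blues | yellow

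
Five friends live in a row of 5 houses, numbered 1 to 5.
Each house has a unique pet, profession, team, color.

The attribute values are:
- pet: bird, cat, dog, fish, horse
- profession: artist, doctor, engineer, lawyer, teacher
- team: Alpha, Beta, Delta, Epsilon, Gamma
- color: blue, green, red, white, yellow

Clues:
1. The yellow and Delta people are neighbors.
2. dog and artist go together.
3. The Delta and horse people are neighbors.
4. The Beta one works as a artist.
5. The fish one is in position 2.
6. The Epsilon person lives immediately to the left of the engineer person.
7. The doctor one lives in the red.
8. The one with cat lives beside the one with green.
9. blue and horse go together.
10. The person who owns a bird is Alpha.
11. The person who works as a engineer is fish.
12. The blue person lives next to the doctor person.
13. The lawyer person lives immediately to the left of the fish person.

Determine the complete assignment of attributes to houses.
Solution:

House | Pet | Profession | Team | Color
---------------------------------------
  1   | cat | lawyer | Epsilon | yellow
  2   | fish | engineer | Delta | green
  3   | horse | teacher | Gamma | blue
  4   | bird | doctor | Alpha | red
  5   | dog | artist | Beta | white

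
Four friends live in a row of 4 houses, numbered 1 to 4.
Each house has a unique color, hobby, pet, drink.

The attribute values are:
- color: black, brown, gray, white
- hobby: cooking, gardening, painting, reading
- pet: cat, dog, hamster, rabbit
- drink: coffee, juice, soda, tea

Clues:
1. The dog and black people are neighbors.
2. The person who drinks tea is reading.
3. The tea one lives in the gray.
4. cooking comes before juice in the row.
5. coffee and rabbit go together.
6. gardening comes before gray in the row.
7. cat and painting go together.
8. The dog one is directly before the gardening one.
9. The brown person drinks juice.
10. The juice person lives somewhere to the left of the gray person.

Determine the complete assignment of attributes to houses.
Solution:

House | Color | Hobby | Pet | Drink
-----------------------------------
  1   | white | cooking | dog | soda
  2   | black | gardening | rabbit | coffee
  3   | brown | painting | cat | juice
  4   | gray | reading | hamster | tea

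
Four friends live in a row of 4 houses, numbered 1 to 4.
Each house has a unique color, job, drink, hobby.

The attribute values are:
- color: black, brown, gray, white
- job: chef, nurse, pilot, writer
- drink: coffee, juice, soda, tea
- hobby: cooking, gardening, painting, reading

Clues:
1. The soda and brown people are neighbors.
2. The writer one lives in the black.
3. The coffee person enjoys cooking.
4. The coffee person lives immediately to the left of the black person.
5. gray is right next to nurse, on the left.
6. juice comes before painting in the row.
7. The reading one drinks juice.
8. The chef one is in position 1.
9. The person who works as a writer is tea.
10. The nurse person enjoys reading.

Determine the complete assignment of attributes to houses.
Solution:

House | Color | Job | Drink | Hobby
-----------------------------------
  1   | gray | chef | soda | gardening
  2   | brown | nurse | juice | reading
  3   | white | pilot | coffee | cooking
  4   | black | writer | tea | painting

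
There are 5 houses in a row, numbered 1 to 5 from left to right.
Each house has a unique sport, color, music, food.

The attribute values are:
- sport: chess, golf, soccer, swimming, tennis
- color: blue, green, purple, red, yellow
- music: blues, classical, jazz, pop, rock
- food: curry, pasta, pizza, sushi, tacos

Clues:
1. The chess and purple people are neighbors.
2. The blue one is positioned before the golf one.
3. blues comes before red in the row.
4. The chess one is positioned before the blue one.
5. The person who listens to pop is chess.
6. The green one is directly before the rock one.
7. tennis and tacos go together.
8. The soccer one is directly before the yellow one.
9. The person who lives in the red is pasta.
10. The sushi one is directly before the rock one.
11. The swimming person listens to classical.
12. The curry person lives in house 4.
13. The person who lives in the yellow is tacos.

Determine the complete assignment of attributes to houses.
Solution:

House | Sport | Color | Music | Food
------------------------------------
  1   | chess | green | pop | sushi
  2   | soccer | purple | rock | pizza
  3   | tennis | yellow | blues | tacos
  4   | swimming | blue | classical | curry
  5   | golf | red | jazz | pasta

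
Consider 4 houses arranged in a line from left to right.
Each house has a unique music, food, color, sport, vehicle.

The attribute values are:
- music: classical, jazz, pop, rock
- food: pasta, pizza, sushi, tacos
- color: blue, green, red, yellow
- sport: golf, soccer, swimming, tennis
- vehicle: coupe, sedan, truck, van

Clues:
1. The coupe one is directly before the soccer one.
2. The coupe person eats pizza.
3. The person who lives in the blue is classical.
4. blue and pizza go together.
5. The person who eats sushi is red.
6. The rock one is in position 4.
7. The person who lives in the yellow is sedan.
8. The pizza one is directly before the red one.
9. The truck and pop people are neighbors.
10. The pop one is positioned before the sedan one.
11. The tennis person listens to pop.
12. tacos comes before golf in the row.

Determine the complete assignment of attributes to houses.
Solution:

House | Music | Food | Color | Sport | Vehicle
----------------------------------------------
  1   | classical | pizza | blue | swimming | coupe
  2   | jazz | sushi | red | soccer | truck
  3   | pop | tacos | green | tennis | van
  4   | rock | pasta | yellow | golf | sedan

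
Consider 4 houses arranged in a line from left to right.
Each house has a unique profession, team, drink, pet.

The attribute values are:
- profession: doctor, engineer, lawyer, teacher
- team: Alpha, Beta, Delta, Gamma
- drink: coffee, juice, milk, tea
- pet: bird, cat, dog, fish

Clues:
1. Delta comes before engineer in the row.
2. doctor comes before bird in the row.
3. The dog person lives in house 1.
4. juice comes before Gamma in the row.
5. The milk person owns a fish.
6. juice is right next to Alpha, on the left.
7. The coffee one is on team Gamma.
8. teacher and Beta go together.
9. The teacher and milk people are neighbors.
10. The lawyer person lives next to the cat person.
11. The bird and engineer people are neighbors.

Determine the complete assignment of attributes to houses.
Solution:

House | Profession | Team | Drink | Pet
---------------------------------------
  1   | teacher | Beta | juice | dog
  2   | doctor | Alpha | milk | fish
  3   | lawyer | Delta | tea | bird
  4   | engineer | Gamma | coffee | cat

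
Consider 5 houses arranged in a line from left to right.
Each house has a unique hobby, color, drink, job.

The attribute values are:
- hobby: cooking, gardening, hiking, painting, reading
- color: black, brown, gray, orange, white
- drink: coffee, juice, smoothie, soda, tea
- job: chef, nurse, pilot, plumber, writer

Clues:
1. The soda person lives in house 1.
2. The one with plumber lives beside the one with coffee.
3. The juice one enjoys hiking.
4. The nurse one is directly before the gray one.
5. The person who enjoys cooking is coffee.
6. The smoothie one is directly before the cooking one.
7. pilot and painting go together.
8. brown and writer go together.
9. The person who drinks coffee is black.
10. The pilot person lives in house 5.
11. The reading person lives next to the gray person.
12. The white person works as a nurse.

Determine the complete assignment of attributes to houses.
Solution:

House | Hobby | Color | Drink | Job
-----------------------------------
  1   | reading | white | soda | nurse
  2   | gardening | gray | smoothie | plumber
  3   | cooking | black | coffee | chef
  4   | hiking | brown | juice | writer
  5   | painting | orange | tea | pilot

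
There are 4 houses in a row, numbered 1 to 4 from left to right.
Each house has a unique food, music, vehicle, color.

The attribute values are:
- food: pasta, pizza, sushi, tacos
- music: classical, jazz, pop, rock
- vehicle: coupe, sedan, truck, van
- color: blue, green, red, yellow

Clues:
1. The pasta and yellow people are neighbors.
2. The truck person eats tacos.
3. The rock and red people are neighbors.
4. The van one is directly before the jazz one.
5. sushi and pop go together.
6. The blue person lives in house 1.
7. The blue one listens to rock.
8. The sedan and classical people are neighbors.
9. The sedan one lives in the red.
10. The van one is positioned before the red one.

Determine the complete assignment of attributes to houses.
Solution:

House | Food | Music | Vehicle | Color
--------------------------------------
  1   | pizza | rock | van | blue
  2   | pasta | jazz | sedan | red
  3   | tacos | classical | truck | yellow
  4   | sushi | pop | coupe | green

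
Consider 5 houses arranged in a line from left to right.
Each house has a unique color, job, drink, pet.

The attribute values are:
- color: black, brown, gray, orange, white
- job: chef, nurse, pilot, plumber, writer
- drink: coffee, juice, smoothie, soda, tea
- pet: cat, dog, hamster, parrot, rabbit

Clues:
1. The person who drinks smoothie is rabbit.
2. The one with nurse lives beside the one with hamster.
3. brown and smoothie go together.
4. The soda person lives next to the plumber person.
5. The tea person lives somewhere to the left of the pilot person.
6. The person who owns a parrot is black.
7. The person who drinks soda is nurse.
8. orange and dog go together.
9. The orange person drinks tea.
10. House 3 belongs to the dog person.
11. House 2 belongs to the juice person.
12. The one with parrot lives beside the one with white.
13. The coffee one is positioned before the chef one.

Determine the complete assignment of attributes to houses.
Solution:

House | Color | Job | Drink | Pet
---------------------------------
  1   | black | nurse | soda | parrot
  2   | white | plumber | juice | hamster
  3   | orange | writer | tea | dog
  4   | gray | pilot | coffee | cat
  5   | brown | chef | smoothie | rabbit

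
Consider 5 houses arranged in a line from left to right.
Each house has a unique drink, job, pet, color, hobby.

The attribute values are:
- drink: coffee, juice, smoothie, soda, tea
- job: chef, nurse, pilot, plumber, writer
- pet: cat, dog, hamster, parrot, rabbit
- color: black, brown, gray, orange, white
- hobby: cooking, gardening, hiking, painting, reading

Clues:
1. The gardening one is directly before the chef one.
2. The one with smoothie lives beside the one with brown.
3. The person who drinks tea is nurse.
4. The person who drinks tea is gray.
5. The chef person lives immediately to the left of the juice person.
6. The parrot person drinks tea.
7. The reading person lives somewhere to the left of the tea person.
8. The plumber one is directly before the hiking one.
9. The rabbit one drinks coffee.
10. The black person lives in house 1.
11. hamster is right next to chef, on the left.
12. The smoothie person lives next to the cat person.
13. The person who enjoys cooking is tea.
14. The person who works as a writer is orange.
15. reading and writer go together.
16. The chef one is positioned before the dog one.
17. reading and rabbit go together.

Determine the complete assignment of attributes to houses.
Solution:

House | Drink | Job | Pet | Color | Hobby
-----------------------------------------
  1   | smoothie | plumber | hamster | black | gardening
  2   | soda | chef | cat | brown | hiking
  3   | juice | pilot | dog | white | painting
  4   | coffee | writer | rabbit | orange | reading
  5   | tea | nurse | parrot | gray | cooking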